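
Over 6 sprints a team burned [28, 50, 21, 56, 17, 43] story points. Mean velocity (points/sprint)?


Formula: Avg velocity = Total points / Number of sprints
Points: [28, 50, 21, 56, 17, 43]
Sum = 28 + 50 + 21 + 56 + 17 + 43 = 215
Avg velocity = 215 / 6 = 35.83 points/sprint

35.83 points/sprint


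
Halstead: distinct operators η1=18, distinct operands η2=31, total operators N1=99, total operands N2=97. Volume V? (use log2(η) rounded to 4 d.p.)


Formula: V = N * log2(η), where N = N1 + N2 and η = η1 + η2
η = 18 + 31 = 49
N = 99 + 97 = 196
log2(49) ≈ 5.6147
V = 196 * 5.6147 = 1100.48

1100.48


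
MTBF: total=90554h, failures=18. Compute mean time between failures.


Formula: MTBF = Total operating time / Number of failures
MTBF = 90554 / 18
MTBF = 5030.78 hours

5030.78 hours


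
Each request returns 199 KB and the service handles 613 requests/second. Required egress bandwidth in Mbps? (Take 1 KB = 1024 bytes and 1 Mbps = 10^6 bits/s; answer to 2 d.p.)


Formula: Mbps = payload_bytes * RPS * 8 / 1e6
Payload per request = 199 KB = 199 * 1024 = 203776 bytes
Total bytes/sec = 203776 * 613 = 124914688
Total bits/sec = 124914688 * 8 = 999317504
Mbps = 999317504 / 1e6 = 999.32

999.32 Mbps


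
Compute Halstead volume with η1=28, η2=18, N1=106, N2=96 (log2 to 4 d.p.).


Formula: V = N * log2(η), where N = N1 + N2 and η = η1 + η2
η = 28 + 18 = 46
N = 106 + 96 = 202
log2(46) ≈ 5.5236
V = 202 * 5.5236 = 1115.77

1115.77


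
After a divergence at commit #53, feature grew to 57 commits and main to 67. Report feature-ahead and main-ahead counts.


Common ancestor: commit #53
feature commits after divergence: 57 - 53 = 4
main commits after divergence: 67 - 53 = 14
feature is 4 commits ahead of main
main is 14 commits ahead of feature

feature ahead: 4, main ahead: 14


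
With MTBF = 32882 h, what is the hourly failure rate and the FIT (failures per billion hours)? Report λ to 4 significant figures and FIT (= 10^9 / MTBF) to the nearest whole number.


Formula: λ = 1 / MTBF; FIT = λ × 1e9 = 1e9 / MTBF
λ = 1 / 32882 ≈ 3.041e-05 failures/hour
FIT = 1e9 / 32882 ≈ 30412 failures per 1e9 hours (nearest whole number)

λ = 3.041e-05 /h, FIT = 30412


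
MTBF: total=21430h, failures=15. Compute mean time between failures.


Formula: MTBF = Total operating time / Number of failures
MTBF = 21430 / 15
MTBF = 1428.67 hours

1428.67 hours


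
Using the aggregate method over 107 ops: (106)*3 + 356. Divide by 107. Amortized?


Formula: Amortized cost = Total cost / Operations
Total cost = (106 * 3) + (1 * 356)
Total cost = 318 + 356 = 674
Amortized = 674 / 107 = 6.2991

6.2991


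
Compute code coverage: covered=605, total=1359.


Coverage = covered / total * 100
Coverage = 605 / 1359 * 100
Coverage = 44.52%

44.52%


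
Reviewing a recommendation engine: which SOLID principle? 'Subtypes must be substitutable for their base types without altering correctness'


This describes the Liskov Substitution Principle (LSP)

Liskov Substitution Principle (LSP)


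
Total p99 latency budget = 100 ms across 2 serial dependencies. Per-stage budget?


Formula: per_stage = total_budget / stages
per_stage = 100 / 2
per_stage = 50.0 ms

50.0 ms


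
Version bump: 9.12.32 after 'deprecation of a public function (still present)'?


Current: 9.12.32
Change category: 'deprecation of a public function (still present)' → minor bump
SemVer rule: minor bump → increment MINOR, reset PATCH to 0 (MAJOR unchanged)
New: 9.13.0

9.13.0


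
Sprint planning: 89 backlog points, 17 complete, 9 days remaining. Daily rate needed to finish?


Formula: Required rate = Remaining points / Days left
Remaining = 89 - 17 = 72 points
Required rate = 72 / 9 = 8.0 points/day

8.0 points/day


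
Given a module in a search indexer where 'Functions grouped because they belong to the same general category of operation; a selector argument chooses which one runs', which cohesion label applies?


Reasoning: Grouped by category of activity, not by data or sequence
Type: Logical cohesion

Logical cohesion


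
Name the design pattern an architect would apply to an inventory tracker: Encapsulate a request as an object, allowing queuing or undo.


This matches the Command pattern

Command


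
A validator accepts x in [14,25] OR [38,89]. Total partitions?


Valid ranges: [14,25] and [38,89]
Class 1: x < 14 — invalid
Class 2: 14 ≤ x ≤ 25 — valid
Class 3: 25 < x < 38 — invalid (gap between ranges)
Class 4: 38 ≤ x ≤ 89 — valid
Class 5: x > 89 — invalid
Total equivalence classes: 5

5 equivalence classes


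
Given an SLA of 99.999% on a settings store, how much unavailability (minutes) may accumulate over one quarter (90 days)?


Formula: allowed downtime = period * (100 - SLA) / 100
Period (quarter (90 days)) = 129600 minutes
Unavailability fraction = (100 - 99.999) / 100
Allowed downtime = 129600 * (100 - 99.999) / 100
Allowed downtime = 1.296 minutes

1.296 minutes


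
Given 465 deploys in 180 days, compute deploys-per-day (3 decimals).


Formula: deployments per day = releases / days
= 465 / 180
= 2.583 deploys/day
(equivalently, 18.08 deploys/week)

2.583 deploys/day


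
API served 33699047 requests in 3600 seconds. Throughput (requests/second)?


Formula: throughput = requests / seconds
throughput = 33699047 / 3600
throughput = 9360.85 requests/second

9360.85 requests/second


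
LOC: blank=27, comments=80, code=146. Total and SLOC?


Total LOC = blank + comment + code
Total LOC = 27 + 80 + 146 = 253
SLOC (source only) = code = 146

Total LOC: 253, SLOC: 146


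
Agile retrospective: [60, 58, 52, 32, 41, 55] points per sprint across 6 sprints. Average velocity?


Formula: Avg velocity = Total points / Number of sprints
Points: [60, 58, 52, 32, 41, 55]
Sum = 60 + 58 + 52 + 32 + 41 + 55 = 298
Avg velocity = 298 / 6 = 49.67 points/sprint

49.67 points/sprint


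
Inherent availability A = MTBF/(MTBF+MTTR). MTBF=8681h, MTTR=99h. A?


Availability = MTBF / (MTBF + MTTR)
Availability = 8681 / (8681 + 99)
Availability = 8681 / 8780
Availability = 98.8724%

98.8724%


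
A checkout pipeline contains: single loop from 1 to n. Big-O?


Reasoning: one pass through n items
Complexity: O(n)

O(n)


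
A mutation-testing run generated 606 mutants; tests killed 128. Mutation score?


Mutation score = killed / total * 100
Mutation score = 128 / 606 * 100
Mutation score = 21.12%

21.12%


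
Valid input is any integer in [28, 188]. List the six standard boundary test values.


Range: [28, 188]
Boundaries: just below min, min, min+1, max-1, max, just above max
Values: [27, 28, 29, 187, 188, 189]

[27, 28, 29, 187, 188, 189]


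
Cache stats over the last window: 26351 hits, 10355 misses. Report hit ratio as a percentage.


Formula: hit rate = hits / (hits + misses) * 100
hit rate = 26351 / (26351 + 10355) * 100
hit rate = 26351 / 36706 * 100
hit rate = 71.79%

71.79%


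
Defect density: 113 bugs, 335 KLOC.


Defect density = defects / KLOC
Defect density = 113 / 335
Defect density = 0.337 defects/KLOC

0.337 defects/KLOC


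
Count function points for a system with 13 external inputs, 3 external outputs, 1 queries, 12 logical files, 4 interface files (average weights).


UFP = EI*4 + EO*5 + EQ*4 + ILF*10 + EIF*7
UFP = 13*4 + 3*5 + 1*4 + 12*10 + 4*7
UFP = 52 + 15 + 4 + 120 + 28
UFP = 219

219


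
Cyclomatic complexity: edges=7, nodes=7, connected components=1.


Formula: V(G) = E - N + 2P
V(G) = 7 - 7 + 2*1
V(G) = 0 + 2
V(G) = 2

2


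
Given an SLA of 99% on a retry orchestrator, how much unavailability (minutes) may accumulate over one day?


Formula: allowed downtime = period * (100 - SLA) / 100
Period (day) = 1440 minutes
Unavailability fraction = (100 - 99.0) / 100
Allowed downtime = 1440 * (100 - 99.0) / 100
Allowed downtime = 14.4 minutes

14.4 minutes


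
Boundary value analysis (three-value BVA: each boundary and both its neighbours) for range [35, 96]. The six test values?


Range: [35, 96]
Boundaries: just below min, min, min+1, max-1, max, just above max
Values: [34, 35, 36, 95, 96, 97]

[34, 35, 36, 95, 96, 97]


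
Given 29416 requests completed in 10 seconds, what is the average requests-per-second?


Formula: throughput = requests / seconds
throughput = 29416 / 10
throughput = 2941.6 requests/second

2941.6 requests/second


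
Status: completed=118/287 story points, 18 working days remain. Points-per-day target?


Formula: Required rate = Remaining points / Days left
Remaining = 287 - 118 = 169 points
Required rate = 169 / 18 = 9.39 points/day

9.39 points/day


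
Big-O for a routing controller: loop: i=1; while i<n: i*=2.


Reasoning: i doubles each step so iterations are log2(n)
Complexity: O(log n)

O(log n)


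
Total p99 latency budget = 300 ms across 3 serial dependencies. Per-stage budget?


Formula: per_stage = total_budget / stages
per_stage = 300 / 3
per_stage = 100.0 ms

100.0 ms


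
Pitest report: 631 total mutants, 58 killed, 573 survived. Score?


Mutation score = killed / total * 100
Mutation score = 58 / 631 * 100
Mutation score = 9.19%

9.19%


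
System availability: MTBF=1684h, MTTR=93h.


Availability = MTBF / (MTBF + MTTR)
Availability = 1684 / (1684 + 93)
Availability = 1684 / 1777
Availability = 94.7665%

94.7665%


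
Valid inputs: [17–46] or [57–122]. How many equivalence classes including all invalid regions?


Valid ranges: [17,46] and [57,122]
Class 1: x < 17 — invalid
Class 2: 17 ≤ x ≤ 46 — valid
Class 3: 46 < x < 57 — invalid (gap between ranges)
Class 4: 57 ≤ x ≤ 122 — valid
Class 5: x > 122 — invalid
Total equivalence classes: 5

5 equivalence classes


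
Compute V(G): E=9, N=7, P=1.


Formula: V(G) = E - N + 2P
V(G) = 9 - 7 + 2*1
V(G) = 2 + 2
V(G) = 4

4


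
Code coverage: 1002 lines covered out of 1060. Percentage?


Coverage = covered / total * 100
Coverage = 1002 / 1060 * 100
Coverage = 94.53%

94.53%


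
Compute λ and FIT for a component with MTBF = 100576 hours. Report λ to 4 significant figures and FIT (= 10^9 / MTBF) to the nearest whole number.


Formula: λ = 1 / MTBF; FIT = λ × 1e9 = 1e9 / MTBF
λ = 1 / 100576 ≈ 9.943e-06 failures/hour
FIT = 1e9 / 100576 ≈ 9943 failures per 1e9 hours (nearest whole number)

λ = 9.943e-06 /h, FIT = 9943


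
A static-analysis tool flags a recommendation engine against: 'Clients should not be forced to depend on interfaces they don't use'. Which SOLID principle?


This describes the Interface Segregation Principle (ISP)

Interface Segregation Principle (ISP)


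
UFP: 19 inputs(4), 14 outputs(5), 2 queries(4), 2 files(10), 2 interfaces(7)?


UFP = EI*4 + EO*5 + EQ*4 + ILF*10 + EIF*7
UFP = 19*4 + 14*5 + 2*4 + 2*10 + 2*7
UFP = 76 + 70 + 8 + 20 + 14
UFP = 188

188


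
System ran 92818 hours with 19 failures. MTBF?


Formula: MTBF = Total operating time / Number of failures
MTBF = 92818 / 19
MTBF = 4885.16 hours

4885.16 hours


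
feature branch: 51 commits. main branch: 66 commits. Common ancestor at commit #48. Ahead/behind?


Common ancestor: commit #48
feature commits after divergence: 51 - 48 = 3
main commits after divergence: 66 - 48 = 18
feature is 3 commits ahead of main
main is 18 commits ahead of feature

feature ahead: 3, main ahead: 18


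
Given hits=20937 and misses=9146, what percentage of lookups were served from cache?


Formula: hit rate = hits / (hits + misses) * 100
hit rate = 20937 / (20937 + 9146) * 100
hit rate = 20937 / 30083 * 100
hit rate = 69.6%

69.6%


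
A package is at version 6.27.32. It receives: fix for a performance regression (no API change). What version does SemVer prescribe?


Current: 6.27.32
Change category: 'fix for a performance regression (no API change)' → patch bump
SemVer rule: patch bump → increment PATCH (MAJOR and MINOR unchanged)
New: 6.27.33

6.27.33


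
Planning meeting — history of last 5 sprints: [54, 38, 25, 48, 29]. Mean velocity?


Formula: Avg velocity = Total points / Number of sprints
Points: [54, 38, 25, 48, 29]
Sum = 54 + 38 + 25 + 48 + 29 = 194
Avg velocity = 194 / 5 = 38.8 points/sprint

38.8 points/sprint


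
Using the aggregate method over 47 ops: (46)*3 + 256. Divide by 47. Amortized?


Formula: Amortized cost = Total cost / Operations
Total cost = (46 * 3) + (1 * 256)
Total cost = 138 + 256 = 394
Amortized = 394 / 47 = 8.383

8.383


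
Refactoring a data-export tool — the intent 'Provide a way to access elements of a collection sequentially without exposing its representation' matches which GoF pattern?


This matches the Iterator pattern

Iterator


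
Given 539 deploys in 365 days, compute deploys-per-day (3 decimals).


Formula: deployments per day = releases / days
= 539 / 365
= 1.477 deploys/day
(equivalently, 10.34 deploys/week)

1.477 deploys/day


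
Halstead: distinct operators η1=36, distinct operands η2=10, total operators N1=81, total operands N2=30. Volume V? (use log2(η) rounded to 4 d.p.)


Formula: V = N * log2(η), where N = N1 + N2 and η = η1 + η2
η = 36 + 10 = 46
N = 81 + 30 = 111
log2(46) ≈ 5.5236
V = 111 * 5.5236 = 613.12

613.12


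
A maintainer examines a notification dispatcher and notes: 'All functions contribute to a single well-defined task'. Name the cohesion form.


Reasoning: Best: single purpose
Type: Functional cohesion

Functional cohesion


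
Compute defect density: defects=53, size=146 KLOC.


Defect density = defects / KLOC
Defect density = 53 / 146
Defect density = 0.363 defects/KLOC

0.363 defects/KLOC


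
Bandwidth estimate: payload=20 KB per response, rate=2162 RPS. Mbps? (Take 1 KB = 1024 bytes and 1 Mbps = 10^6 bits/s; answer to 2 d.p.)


Formula: Mbps = payload_bytes * RPS * 8 / 1e6
Payload per request = 20 KB = 20 * 1024 = 20480 bytes
Total bytes/sec = 20480 * 2162 = 44277760
Total bits/sec = 44277760 * 8 = 354222080
Mbps = 354222080 / 1e6 = 354.22

354.22 Mbps


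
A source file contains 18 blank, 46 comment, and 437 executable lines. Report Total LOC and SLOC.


Total LOC = blank + comment + code
Total LOC = 18 + 46 + 437 = 501
SLOC (source only) = code = 437

Total LOC: 501, SLOC: 437


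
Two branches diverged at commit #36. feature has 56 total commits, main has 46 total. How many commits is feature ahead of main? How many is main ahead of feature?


Common ancestor: commit #36
feature commits after divergence: 56 - 36 = 20
main commits after divergence: 46 - 36 = 10
feature is 20 commits ahead of main
main is 10 commits ahead of feature

feature ahead: 20, main ahead: 10


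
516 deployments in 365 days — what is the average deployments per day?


Formula: deployments per day = releases / days
= 516 / 365
= 1.414 deploys/day
(equivalently, 9.9 deploys/week)

1.414 deploys/day


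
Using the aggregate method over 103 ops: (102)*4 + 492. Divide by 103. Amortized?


Formula: Amortized cost = Total cost / Operations
Total cost = (102 * 4) + (1 * 492)
Total cost = 408 + 492 = 900
Amortized = 900 / 103 = 8.7379

8.7379


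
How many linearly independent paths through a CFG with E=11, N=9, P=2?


Formula: V(G) = E - N + 2P
V(G) = 11 - 9 + 2*2
V(G) = 2 + 4
V(G) = 6

6


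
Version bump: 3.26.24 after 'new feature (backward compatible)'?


Current: 3.26.24
Change category: 'new feature (backward compatible)' → minor bump
SemVer rule: minor bump → increment MINOR, reset PATCH to 0 (MAJOR unchanged)
New: 3.27.0

3.27.0


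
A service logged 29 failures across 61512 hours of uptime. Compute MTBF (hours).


Formula: MTBF = Total operating time / Number of failures
MTBF = 61512 / 29
MTBF = 2121.1 hours

2121.1 hours


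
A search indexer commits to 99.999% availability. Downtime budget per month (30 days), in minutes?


Formula: allowed downtime = period * (100 - SLA) / 100
Period (month (30 days)) = 43200 minutes
Unavailability fraction = (100 - 99.999) / 100
Allowed downtime = 43200 * (100 - 99.999) / 100
Allowed downtime = 0.432 minutes

0.432 minutes


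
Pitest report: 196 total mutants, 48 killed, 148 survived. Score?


Mutation score = killed / total * 100
Mutation score = 48 / 196 * 100
Mutation score = 24.49%

24.49%


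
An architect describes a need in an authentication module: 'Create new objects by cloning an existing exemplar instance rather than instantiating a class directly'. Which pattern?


This matches the Prototype pattern

Prototype


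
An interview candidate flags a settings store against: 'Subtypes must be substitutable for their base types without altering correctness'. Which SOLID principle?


This describes the Liskov Substitution Principle (LSP)

Liskov Substitution Principle (LSP)


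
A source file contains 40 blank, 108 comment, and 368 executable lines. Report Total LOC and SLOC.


Total LOC = blank + comment + code
Total LOC = 40 + 108 + 368 = 516
SLOC (source only) = code = 368

Total LOC: 516, SLOC: 368


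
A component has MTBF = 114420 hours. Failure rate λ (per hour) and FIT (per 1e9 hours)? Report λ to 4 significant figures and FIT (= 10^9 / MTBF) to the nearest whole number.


Formula: λ = 1 / MTBF; FIT = λ × 1e9 = 1e9 / MTBF
λ = 1 / 114420 ≈ 8.740e-06 failures/hour
FIT = 1e9 / 114420 ≈ 8740 failures per 1e9 hours (nearest whole number)

λ = 8.740e-06 /h, FIT = 8740


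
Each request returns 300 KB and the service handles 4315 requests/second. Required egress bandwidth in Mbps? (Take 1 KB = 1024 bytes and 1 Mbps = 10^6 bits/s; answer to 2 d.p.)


Formula: Mbps = payload_bytes * RPS * 8 / 1e6
Payload per request = 300 KB = 300 * 1024 = 307200 bytes
Total bytes/sec = 307200 * 4315 = 1325568000
Total bits/sec = 1325568000 * 8 = 10604544000
Mbps = 10604544000 / 1e6 = 10604.54

10604.54 Mbps


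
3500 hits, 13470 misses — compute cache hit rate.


Formula: hit rate = hits / (hits + misses) * 100
hit rate = 3500 / (3500 + 13470) * 100
hit rate = 3500 / 16970 * 100
hit rate = 20.62%

20.62%


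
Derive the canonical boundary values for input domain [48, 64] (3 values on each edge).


Range: [48, 64]
Boundaries: just below min, min, min+1, max-1, max, just above max
Values: [47, 48, 49, 63, 64, 65]

[47, 48, 49, 63, 64, 65]


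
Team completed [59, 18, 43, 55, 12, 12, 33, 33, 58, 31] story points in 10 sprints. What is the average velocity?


Formula: Avg velocity = Total points / Number of sprints
Points: [59, 18, 43, 55, 12, 12, 33, 33, 58, 31]
Sum = 59 + 18 + 43 + 55 + 12 + 12 + 33 + 33 + 58 + 31 = 354
Avg velocity = 354 / 10 = 35.4 points/sprint

35.4 points/sprint


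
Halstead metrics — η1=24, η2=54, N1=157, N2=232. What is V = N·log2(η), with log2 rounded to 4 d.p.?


Formula: V = N * log2(η), where N = N1 + N2 and η = η1 + η2
η = 24 + 54 = 78
N = 157 + 232 = 389
log2(78) ≈ 6.2854
V = 389 * 6.2854 = 2445.02

2445.02


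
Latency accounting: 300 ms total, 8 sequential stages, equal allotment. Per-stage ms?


Formula: per_stage = total_budget / stages
per_stage = 300 / 8
per_stage = 37.5 ms

37.5 ms


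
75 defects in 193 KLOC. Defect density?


Defect density = defects / KLOC
Defect density = 75 / 193
Defect density = 0.389 defects/KLOC

0.389 defects/KLOC


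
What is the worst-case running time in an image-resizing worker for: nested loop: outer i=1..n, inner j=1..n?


Reasoning: n iterations times n iterations
Complexity: O(n^2)

O(n^2)


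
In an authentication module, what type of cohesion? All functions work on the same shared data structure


Reasoning: Functions share data
Type: Communicational cohesion

Communicational cohesion


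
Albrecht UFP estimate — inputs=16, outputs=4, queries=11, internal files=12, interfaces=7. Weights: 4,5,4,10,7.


UFP = EI*4 + EO*5 + EQ*4 + ILF*10 + EIF*7
UFP = 16*4 + 4*5 + 11*4 + 12*10 + 7*7
UFP = 64 + 20 + 44 + 120 + 49
UFP = 297

297


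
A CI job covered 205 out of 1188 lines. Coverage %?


Coverage = covered / total * 100
Coverage = 205 / 1188 * 100
Coverage = 17.26%

17.26%


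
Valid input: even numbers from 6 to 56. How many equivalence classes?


Constraint: even integers in [6, 56]
Class 1: x < 6 — out-of-range invalid
Class 2: x in [6,56] but odd — wrong type invalid
Class 3: x in [6,56] and even — valid
Class 4: x > 56 — out-of-range invalid
Total equivalence classes: 4

4 equivalence classes


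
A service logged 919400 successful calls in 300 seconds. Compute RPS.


Formula: throughput = requests / seconds
throughput = 919400 / 300
throughput = 3064.67 requests/second

3064.67 requests/second


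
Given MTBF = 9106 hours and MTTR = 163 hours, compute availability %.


Availability = MTBF / (MTBF + MTTR)
Availability = 9106 / (9106 + 163)
Availability = 9106 / 9269
Availability = 98.2414%

98.2414%


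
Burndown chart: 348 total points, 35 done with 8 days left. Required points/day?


Formula: Required rate = Remaining points / Days left
Remaining = 348 - 35 = 313 points
Required rate = 313 / 8 = 39.13 points/day

39.13 points/day


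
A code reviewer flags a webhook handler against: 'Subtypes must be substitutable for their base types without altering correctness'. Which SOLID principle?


This describes the Liskov Substitution Principle (LSP)

Liskov Substitution Principle (LSP)


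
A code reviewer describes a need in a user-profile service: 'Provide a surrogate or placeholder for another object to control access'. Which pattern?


This matches the Proxy pattern

Proxy


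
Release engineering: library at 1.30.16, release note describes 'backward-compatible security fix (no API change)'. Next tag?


Current: 1.30.16
Change category: 'backward-compatible security fix (no API change)' → patch bump
SemVer rule: patch bump → increment PATCH (MAJOR and MINOR unchanged)
New: 1.30.17

1.30.17


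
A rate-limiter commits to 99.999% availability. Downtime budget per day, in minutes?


Formula: allowed downtime = period * (100 - SLA) / 100
Period (day) = 1440 minutes
Unavailability fraction = (100 - 99.999) / 100
Allowed downtime = 1440 * (100 - 99.999) / 100
Allowed downtime = 0.0144 minutes

0.0144 minutes


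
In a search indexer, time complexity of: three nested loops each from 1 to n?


Reasoning: three levels of nesting over n
Complexity: O(n^3)

O(n^3)


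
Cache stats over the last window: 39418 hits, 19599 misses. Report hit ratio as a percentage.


Formula: hit rate = hits / (hits + misses) * 100
hit rate = 39418 / (39418 + 19599) * 100
hit rate = 39418 / 59017 * 100
hit rate = 66.79%

66.79%


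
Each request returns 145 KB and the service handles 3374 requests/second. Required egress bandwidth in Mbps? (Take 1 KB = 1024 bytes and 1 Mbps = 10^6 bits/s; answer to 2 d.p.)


Formula: Mbps = payload_bytes * RPS * 8 / 1e6
Payload per request = 145 KB = 145 * 1024 = 148480 bytes
Total bytes/sec = 148480 * 3374 = 500971520
Total bits/sec = 500971520 * 8 = 4007772160
Mbps = 4007772160 / 1e6 = 4007.77

4007.77 Mbps


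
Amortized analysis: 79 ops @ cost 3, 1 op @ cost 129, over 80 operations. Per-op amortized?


Formula: Amortized cost = Total cost / Operations
Total cost = (79 * 3) + (1 * 129)
Total cost = 237 + 129 = 366
Amortized = 366 / 80 = 4.575

4.575


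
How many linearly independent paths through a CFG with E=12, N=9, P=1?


Formula: V(G) = E - N + 2P
V(G) = 12 - 9 + 2*1
V(G) = 3 + 2
V(G) = 5

5


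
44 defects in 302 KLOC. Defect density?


Defect density = defects / KLOC
Defect density = 44 / 302
Defect density = 0.146 defects/KLOC

0.146 defects/KLOC


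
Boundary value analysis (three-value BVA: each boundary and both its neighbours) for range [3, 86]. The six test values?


Range: [3, 86]
Boundaries: just below min, min, min+1, max-1, max, just above max
Values: [2, 3, 4, 85, 86, 87]

[2, 3, 4, 85, 86, 87]


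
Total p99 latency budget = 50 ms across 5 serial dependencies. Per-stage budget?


Formula: per_stage = total_budget / stages
per_stage = 50 / 5
per_stage = 10.0 ms

10.0 ms


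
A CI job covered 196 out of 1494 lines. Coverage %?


Coverage = covered / total * 100
Coverage = 196 / 1494 * 100
Coverage = 13.12%

13.12%


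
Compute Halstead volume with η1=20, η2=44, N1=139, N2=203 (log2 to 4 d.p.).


Formula: V = N * log2(η), where N = N1 + N2 and η = η1 + η2
η = 20 + 44 = 64
N = 139 + 203 = 342
log2(64) ≈ 6.0000
V = 342 * 6.0000 = 2052.00

2052.00


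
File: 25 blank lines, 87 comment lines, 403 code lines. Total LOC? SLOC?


Total LOC = blank + comment + code
Total LOC = 25 + 87 + 403 = 515
SLOC (source only) = code = 403

Total LOC: 515, SLOC: 403


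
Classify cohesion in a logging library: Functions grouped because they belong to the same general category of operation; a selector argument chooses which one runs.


Reasoning: Grouped by category of activity, not by data or sequence
Type: Logical cohesion

Logical cohesion


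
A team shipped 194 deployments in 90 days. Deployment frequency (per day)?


Formula: deployments per day = releases / days
= 194 / 90
= 2.156 deploys/day
(equivalently, 15.09 deploys/week)

2.156 deploys/day


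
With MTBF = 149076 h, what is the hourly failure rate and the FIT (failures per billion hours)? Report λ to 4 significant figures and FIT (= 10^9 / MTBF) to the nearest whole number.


Formula: λ = 1 / MTBF; FIT = λ × 1e9 = 1e9 / MTBF
λ = 1 / 149076 ≈ 6.708e-06 failures/hour
FIT = 1e9 / 149076 ≈ 6708 failures per 1e9 hours (nearest whole number)

λ = 6.708e-06 /h, FIT = 6708


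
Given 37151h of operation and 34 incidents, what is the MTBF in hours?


Formula: MTBF = Total operating time / Number of failures
MTBF = 37151 / 34
MTBF = 1092.68 hours

1092.68 hours


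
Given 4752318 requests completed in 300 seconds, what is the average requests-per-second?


Formula: throughput = requests / seconds
throughput = 4752318 / 300
throughput = 15841.06 requests/second

15841.06 requests/second


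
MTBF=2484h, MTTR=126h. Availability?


Availability = MTBF / (MTBF + MTTR)
Availability = 2484 / (2484 + 126)
Availability = 2484 / 2610
Availability = 95.1724%

95.1724%


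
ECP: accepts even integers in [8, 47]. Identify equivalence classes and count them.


Constraint: even integers in [8, 47]
Class 1: x < 8 — out-of-range invalid
Class 2: x in [8,47] but odd — wrong type invalid
Class 3: x in [8,47] and even — valid
Class 4: x > 47 — out-of-range invalid
Total equivalence classes: 4

4 equivalence classes


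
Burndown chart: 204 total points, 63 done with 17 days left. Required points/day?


Formula: Required rate = Remaining points / Days left
Remaining = 204 - 63 = 141 points
Required rate = 141 / 17 = 8.29 points/day

8.29 points/day


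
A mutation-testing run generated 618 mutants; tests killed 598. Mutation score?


Mutation score = killed / total * 100
Mutation score = 598 / 618 * 100
Mutation score = 96.76%

96.76%


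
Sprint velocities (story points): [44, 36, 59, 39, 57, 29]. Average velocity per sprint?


Formula: Avg velocity = Total points / Number of sprints
Points: [44, 36, 59, 39, 57, 29]
Sum = 44 + 36 + 59 + 39 + 57 + 29 = 264
Avg velocity = 264 / 6 = 44.0 points/sprint

44.0 points/sprint


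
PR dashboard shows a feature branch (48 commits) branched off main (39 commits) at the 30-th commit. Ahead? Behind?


Common ancestor: commit #30
feature commits after divergence: 48 - 30 = 18
main commits after divergence: 39 - 30 = 9
feature is 18 commits ahead of main
main is 9 commits ahead of feature

feature ahead: 18, main ahead: 9


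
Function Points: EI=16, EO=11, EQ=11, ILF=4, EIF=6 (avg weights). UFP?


UFP = EI*4 + EO*5 + EQ*4 + ILF*10 + EIF*7
UFP = 16*4 + 11*5 + 11*4 + 4*10 + 6*7
UFP = 64 + 55 + 44 + 40 + 42
UFP = 245

245


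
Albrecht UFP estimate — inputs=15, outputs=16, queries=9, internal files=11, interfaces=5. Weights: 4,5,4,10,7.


UFP = EI*4 + EO*5 + EQ*4 + ILF*10 + EIF*7
UFP = 15*4 + 16*5 + 9*4 + 11*10 + 5*7
UFP = 60 + 80 + 36 + 110 + 35
UFP = 321

321


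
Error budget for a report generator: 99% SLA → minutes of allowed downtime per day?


Formula: allowed downtime = period * (100 - SLA) / 100
Period (day) = 1440 minutes
Unavailability fraction = (100 - 99.0) / 100
Allowed downtime = 1440 * (100 - 99.0) / 100
Allowed downtime = 14.4 minutes

14.4 minutes


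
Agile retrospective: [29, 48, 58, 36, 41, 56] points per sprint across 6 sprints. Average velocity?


Formula: Avg velocity = Total points / Number of sprints
Points: [29, 48, 58, 36, 41, 56]
Sum = 29 + 48 + 58 + 36 + 41 + 56 = 268
Avg velocity = 268 / 6 = 44.67 points/sprint

44.67 points/sprint


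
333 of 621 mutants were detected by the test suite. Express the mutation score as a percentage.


Mutation score = killed / total * 100
Mutation score = 333 / 621 * 100
Mutation score = 53.62%

53.62%


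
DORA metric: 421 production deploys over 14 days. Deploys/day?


Formula: deployments per day = releases / days
= 421 / 14
= 30.071 deploys/day
(equivalently, 210.5 deploys/week)

30.071 deploys/day


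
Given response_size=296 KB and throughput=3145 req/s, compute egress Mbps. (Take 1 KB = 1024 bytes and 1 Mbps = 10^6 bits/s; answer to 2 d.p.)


Formula: Mbps = payload_bytes * RPS * 8 / 1e6
Payload per request = 296 KB = 296 * 1024 = 303104 bytes
Total bytes/sec = 303104 * 3145 = 953262080
Total bits/sec = 953262080 * 8 = 7626096640
Mbps = 7626096640 / 1e6 = 7626.1

7626.1 Mbps


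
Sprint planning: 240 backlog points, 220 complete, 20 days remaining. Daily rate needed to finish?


Formula: Required rate = Remaining points / Days left
Remaining = 240 - 220 = 20 points
Required rate = 20 / 20 = 1.0 points/day

1.0 points/day


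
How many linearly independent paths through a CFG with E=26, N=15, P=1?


Formula: V(G) = E - N + 2P
V(G) = 26 - 15 + 2*1
V(G) = 11 + 2
V(G) = 13

13


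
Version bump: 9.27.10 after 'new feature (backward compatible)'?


Current: 9.27.10
Change category: 'new feature (backward compatible)' → minor bump
SemVer rule: minor bump → increment MINOR, reset PATCH to 0 (MAJOR unchanged)
New: 9.28.0

9.28.0


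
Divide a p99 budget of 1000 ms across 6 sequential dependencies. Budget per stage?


Formula: per_stage = total_budget / stages
per_stage = 1000 / 6
per_stage = 166.67 ms

166.67 ms


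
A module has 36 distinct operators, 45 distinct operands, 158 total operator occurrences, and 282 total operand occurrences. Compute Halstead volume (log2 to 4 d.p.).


Formula: V = N * log2(η), where N = N1 + N2 and η = η1 + η2
η = 36 + 45 = 81
N = 158 + 282 = 440
log2(81) ≈ 6.3399
V = 440 * 6.3399 = 2789.56

2789.56


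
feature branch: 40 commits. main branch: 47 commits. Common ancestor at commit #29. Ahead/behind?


Common ancestor: commit #29
feature commits after divergence: 40 - 29 = 11
main commits after divergence: 47 - 29 = 18
feature is 11 commits ahead of main
main is 18 commits ahead of feature

feature ahead: 11, main ahead: 18


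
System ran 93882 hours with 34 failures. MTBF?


Formula: MTBF = Total operating time / Number of failures
MTBF = 93882 / 34
MTBF = 2761.24 hours

2761.24 hours


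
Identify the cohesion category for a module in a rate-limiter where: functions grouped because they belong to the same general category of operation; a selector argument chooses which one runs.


Reasoning: Grouped by category of activity, not by data or sequence
Type: Logical cohesion

Logical cohesion


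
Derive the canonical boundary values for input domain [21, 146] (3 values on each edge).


Range: [21, 146]
Boundaries: just below min, min, min+1, max-1, max, just above max
Values: [20, 21, 22, 145, 146, 147]

[20, 21, 22, 145, 146, 147]


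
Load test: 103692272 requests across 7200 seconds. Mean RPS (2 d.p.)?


Formula: throughput = requests / seconds
throughput = 103692272 / 7200
throughput = 14401.7 requests/second

14401.7 requests/second


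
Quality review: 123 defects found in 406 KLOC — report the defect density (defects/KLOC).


Defect density = defects / KLOC
Defect density = 123 / 406
Defect density = 0.303 defects/KLOC

0.303 defects/KLOC


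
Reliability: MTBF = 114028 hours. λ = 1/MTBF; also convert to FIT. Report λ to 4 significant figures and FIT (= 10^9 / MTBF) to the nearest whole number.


Formula: λ = 1 / MTBF; FIT = λ × 1e9 = 1e9 / MTBF
λ = 1 / 114028 ≈ 8.770e-06 failures/hour
FIT = 1e9 / 114028 ≈ 8770 failures per 1e9 hours (nearest whole number)

λ = 8.770e-06 /h, FIT = 8770


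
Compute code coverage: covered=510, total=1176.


Coverage = covered / total * 100
Coverage = 510 / 1176 * 100
Coverage = 43.37%

43.37%


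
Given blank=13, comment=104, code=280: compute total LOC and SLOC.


Total LOC = blank + comment + code
Total LOC = 13 + 104 + 280 = 397
SLOC (source only) = code = 280

Total LOC: 397, SLOC: 280


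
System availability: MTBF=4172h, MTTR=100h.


Availability = MTBF / (MTBF + MTTR)
Availability = 4172 / (4172 + 100)
Availability = 4172 / 4272
Availability = 97.6592%

97.6592%


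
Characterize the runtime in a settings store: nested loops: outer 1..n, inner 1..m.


Reasoning: product of independent bounds
Complexity: O(n*m)

O(n*m)


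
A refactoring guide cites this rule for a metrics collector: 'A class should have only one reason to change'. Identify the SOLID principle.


This describes the Single Responsibility Principle (SRP)

Single Responsibility Principle (SRP)


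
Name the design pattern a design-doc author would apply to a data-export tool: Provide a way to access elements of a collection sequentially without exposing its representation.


This matches the Iterator pattern

Iterator


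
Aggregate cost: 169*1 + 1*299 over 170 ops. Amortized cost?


Formula: Amortized cost = Total cost / Operations
Total cost = (169 * 1) + (1 * 299)
Total cost = 169 + 299 = 468
Amortized = 468 / 170 = 2.7529

2.7529


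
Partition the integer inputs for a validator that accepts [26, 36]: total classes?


Valid range: [26, 36]
Class 1: x < 26 — invalid
Class 2: 26 ≤ x ≤ 36 — valid
Class 3: x > 36 — invalid
Total equivalence classes: 3

3 equivalence classes


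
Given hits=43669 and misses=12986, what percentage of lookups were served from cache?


Formula: hit rate = hits / (hits + misses) * 100
hit rate = 43669 / (43669 + 12986) * 100
hit rate = 43669 / 56655 * 100
hit rate = 77.08%

77.08%


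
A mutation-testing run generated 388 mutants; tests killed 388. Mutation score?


Mutation score = killed / total * 100
Mutation score = 388 / 388 * 100
Mutation score = 100.0%

100.0%


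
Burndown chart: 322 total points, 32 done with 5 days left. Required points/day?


Formula: Required rate = Remaining points / Days left
Remaining = 322 - 32 = 290 points
Required rate = 290 / 5 = 58.0 points/day

58.0 points/day


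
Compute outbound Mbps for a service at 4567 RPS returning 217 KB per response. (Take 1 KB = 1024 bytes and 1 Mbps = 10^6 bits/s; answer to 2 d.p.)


Formula: Mbps = payload_bytes * RPS * 8 / 1e6
Payload per request = 217 KB = 217 * 1024 = 222208 bytes
Total bytes/sec = 222208 * 4567 = 1014823936
Total bits/sec = 1014823936 * 8 = 8118591488
Mbps = 8118591488 / 1e6 = 8118.59

8118.59 Mbps


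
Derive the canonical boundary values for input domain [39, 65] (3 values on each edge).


Range: [39, 65]
Boundaries: just below min, min, min+1, max-1, max, just above max
Values: [38, 39, 40, 64, 65, 66]

[38, 39, 40, 64, 65, 66]


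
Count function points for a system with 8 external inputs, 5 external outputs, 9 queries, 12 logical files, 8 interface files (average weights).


UFP = EI*4 + EO*5 + EQ*4 + ILF*10 + EIF*7
UFP = 8*4 + 5*5 + 9*4 + 12*10 + 8*7
UFP = 32 + 25 + 36 + 120 + 56
UFP = 269

269


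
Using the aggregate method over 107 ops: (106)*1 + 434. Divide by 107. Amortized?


Formula: Amortized cost = Total cost / Operations
Total cost = (106 * 1) + (1 * 434)
Total cost = 106 + 434 = 540
Amortized = 540 / 107 = 5.0467

5.0467


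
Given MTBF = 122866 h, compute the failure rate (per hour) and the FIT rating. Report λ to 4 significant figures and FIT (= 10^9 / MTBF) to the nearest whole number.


Formula: λ = 1 / MTBF; FIT = λ × 1e9 = 1e9 / MTBF
λ = 1 / 122866 ≈ 8.139e-06 failures/hour
FIT = 1e9 / 122866 ≈ 8139 failures per 1e9 hours (nearest whole number)

λ = 8.139e-06 /h, FIT = 8139


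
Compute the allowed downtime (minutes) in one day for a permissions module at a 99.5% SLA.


Formula: allowed downtime = period * (100 - SLA) / 100
Period (day) = 1440 minutes
Unavailability fraction = (100 - 99.5) / 100
Allowed downtime = 1440 * (100 - 99.5) / 100
Allowed downtime = 7.2 minutes

7.2 minutes


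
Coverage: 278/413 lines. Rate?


Coverage = covered / total * 100
Coverage = 278 / 413 * 100
Coverage = 67.31%

67.31%


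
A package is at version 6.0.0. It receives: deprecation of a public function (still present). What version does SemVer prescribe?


Current: 6.0.0
Change category: 'deprecation of a public function (still present)' → minor bump
SemVer rule: minor bump → increment MINOR, reset PATCH to 0 (MAJOR unchanged)
New: 6.1.0

6.1.0


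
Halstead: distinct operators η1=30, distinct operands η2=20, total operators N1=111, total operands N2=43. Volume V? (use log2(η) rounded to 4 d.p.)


Formula: V = N * log2(η), where N = N1 + N2 and η = η1 + η2
η = 30 + 20 = 50
N = 111 + 43 = 154
log2(50) ≈ 5.6439
V = 154 * 5.6439 = 869.16

869.16


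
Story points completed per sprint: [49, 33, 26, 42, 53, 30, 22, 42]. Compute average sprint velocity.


Formula: Avg velocity = Total points / Number of sprints
Points: [49, 33, 26, 42, 53, 30, 22, 42]
Sum = 49 + 33 + 26 + 42 + 53 + 30 + 22 + 42 = 297
Avg velocity = 297 / 8 = 37.13 points/sprint

37.13 points/sprint


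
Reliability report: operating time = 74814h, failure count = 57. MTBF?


Formula: MTBF = Total operating time / Number of failures
MTBF = 74814 / 57
MTBF = 1312.53 hours

1312.53 hours


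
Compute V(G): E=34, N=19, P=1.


Formula: V(G) = E - N + 2P
V(G) = 34 - 19 + 2*1
V(G) = 15 + 2
V(G) = 17

17


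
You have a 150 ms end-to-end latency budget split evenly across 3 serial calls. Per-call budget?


Formula: per_stage = total_budget / stages
per_stage = 150 / 3
per_stage = 50.0 ms

50.0 ms


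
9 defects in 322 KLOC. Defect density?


Defect density = defects / KLOC
Defect density = 9 / 322
Defect density = 0.028 defects/KLOC

0.028 defects/KLOC


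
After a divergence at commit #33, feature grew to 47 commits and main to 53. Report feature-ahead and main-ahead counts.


Common ancestor: commit #33
feature commits after divergence: 47 - 33 = 14
main commits after divergence: 53 - 33 = 20
feature is 14 commits ahead of main
main is 20 commits ahead of feature

feature ahead: 14, main ahead: 20


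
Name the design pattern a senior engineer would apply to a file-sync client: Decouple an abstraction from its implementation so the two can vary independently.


This matches the Bridge pattern

Bridge


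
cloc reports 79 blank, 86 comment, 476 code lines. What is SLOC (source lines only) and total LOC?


Total LOC = blank + comment + code
Total LOC = 79 + 86 + 476 = 641
SLOC (source only) = code = 476

Total LOC: 641, SLOC: 476


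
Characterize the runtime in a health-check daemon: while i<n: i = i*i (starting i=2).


Reasoning: squaring drives double-exponential growth; iterations ~ log log n
Complexity: O(log log n)

O(log log n)


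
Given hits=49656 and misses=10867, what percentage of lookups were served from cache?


Formula: hit rate = hits / (hits + misses) * 100
hit rate = 49656 / (49656 + 10867) * 100
hit rate = 49656 / 60523 * 100
hit rate = 82.04%

82.04%
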